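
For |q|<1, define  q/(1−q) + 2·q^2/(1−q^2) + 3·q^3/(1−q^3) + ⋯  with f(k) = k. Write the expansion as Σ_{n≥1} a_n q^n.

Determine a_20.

[q^20] f(20)=20,f(10)=10,f(5)=5,f(4)=4,f(2)=2,f(1)=1 ⇒ 42

a_20 = 42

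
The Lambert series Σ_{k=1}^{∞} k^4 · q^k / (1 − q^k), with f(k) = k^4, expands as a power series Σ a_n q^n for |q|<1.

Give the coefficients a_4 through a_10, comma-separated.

q^4  k|4↦f(k): 4:256 2:16 1:1  a_4=273
[q^5] f(5)=625,f(1)=1 ⇒ 626
[q^6] f(6)=1296,f(3)=81,f(2)=16,f(1)=1 ⇒ 1394
[q^7] f(1)=1,f(7)=2401 ⇒ 2402
[q^8] f(1)=1,f(2)=16,f(4)=256,f(8)=4096 ⇒ 4369
n=9: 1·9 3·3 9·1  f→[1+81+6561]=6643
[q^10] f(1)=1,f(2)=16,f(5)=625,f(10)=10000 ⇒ 10642

273, 626, 1394, 2402, 4369, 6643, 10642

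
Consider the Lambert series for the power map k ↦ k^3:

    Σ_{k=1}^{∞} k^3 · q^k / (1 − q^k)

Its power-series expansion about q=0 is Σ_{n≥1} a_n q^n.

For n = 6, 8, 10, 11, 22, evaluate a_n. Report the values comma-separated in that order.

252, 585, 1134, 1332, 11988

n=6: 6·1 3·2 2·3 1·6  f→[216+27+8+1]=252
d|8:{8,4,2,1}  Σf=512+64+8+1=585
d|10:{10,5,2,1}  Σf=1000+125+8+1=1134
d|11:{11,1}  Σf=1331+1=1332
n=22: 22·1 11·2 2·11 1·22  f→[10648+1331+8+1]=11988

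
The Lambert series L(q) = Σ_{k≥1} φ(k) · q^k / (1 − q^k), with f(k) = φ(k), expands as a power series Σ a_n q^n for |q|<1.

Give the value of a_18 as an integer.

[q^18] φ(18)=6,φ(9)=6,φ(6)=2,φ(3)=2,φ(2)=1,φ(1)=1 ⇒ 18

a_18 = 18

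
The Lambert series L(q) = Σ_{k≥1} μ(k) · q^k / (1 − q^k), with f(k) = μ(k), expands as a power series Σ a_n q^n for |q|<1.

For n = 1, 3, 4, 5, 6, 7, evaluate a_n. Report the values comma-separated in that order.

n=1: 1·1  μ→[1]=1
[q^3] μ(1)=1,μ(3)=-1 ⇒ 0
q^4  k|4↦μ(k): 1:1 2:-1 4:0  a_4=0
q^5  k|5↦μ(k): 1:1 5:-1  a_5=0
n=6: 6·1 3·2 2·3 1·6  μ→[1+(-1)+(-1)+1]=0
n=7: 1·7 7·1  μ→[1+(-1)]=0

1, 0, 0, 0, 0, 0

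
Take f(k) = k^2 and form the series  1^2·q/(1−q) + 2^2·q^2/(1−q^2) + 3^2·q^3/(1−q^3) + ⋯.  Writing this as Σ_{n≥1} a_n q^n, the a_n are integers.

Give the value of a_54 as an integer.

d|54:{54,27,18,9,6,3,2,1}  Σf=2916+729+324+81+36+9+4+1=4100

a_54 = 4100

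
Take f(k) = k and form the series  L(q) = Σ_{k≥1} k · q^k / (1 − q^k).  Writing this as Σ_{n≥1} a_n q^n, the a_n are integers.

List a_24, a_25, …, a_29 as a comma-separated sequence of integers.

60, 31, 42, 40, 56, 30

q^24  k|24↦f(k): 24:24 12:12 8:8 6:6 4:4 3:3 2:2 1:1  a_24=60
d|25:{1,5,25}  Σf=1+5+25=31
q^26  k|26↦f(k): 1:1 2:2 13:13 26:26  a_26=42
n=27: 27·1 9·3 3·9 1·27  f→[27+9+3+1]=40
n=28: 1·28 2·14 4·7 7·4 14·2 28·1  f→[1+2+4+7+14+28]=56
n=29: 29·1 1·29  f→[29+1]=30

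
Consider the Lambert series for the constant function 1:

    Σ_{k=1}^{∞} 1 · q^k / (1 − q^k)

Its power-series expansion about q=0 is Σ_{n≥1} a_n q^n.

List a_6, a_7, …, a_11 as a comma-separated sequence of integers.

4, 2, 4, 3, 4, 2

n=6: 1·6 2·3 3·2 6·1  f→[1+1+1+1]=4
d|7:{1,7}  Σf=1+1=2
n=8: 1·8 2·4 4·2 8·1  f→[1+1+1+1]=4
d|9:{9,3,1}  Σf=1+1+1=3
q^10  k|10↦f(k): 10:1 5:1 2:1 1:1  a_10=4
d|11:{1,11}  Σf=1+1=2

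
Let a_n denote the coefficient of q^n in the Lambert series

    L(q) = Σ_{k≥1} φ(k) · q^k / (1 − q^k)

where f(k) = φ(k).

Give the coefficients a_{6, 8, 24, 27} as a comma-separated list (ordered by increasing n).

[q^6] φ(1)=1,φ(2)=1,φ(3)=2,φ(6)=2 ⇒ 6
d|8:{8,4,2,1}  Σφ=4+2+1+1=8
q^24  k|24↦φ(k): 1:1 2:1 3:2 4:2 6:2 8:4 12:4 24:8  a_24=24
d|27:{27,9,3,1}  Σφ=18+6+2+1=27

6, 8, 24, 27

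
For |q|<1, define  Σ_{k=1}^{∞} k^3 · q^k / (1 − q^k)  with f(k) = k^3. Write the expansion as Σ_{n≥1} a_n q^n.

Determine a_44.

[q^44] f(1)=1,f(2)=8,f(4)=64,f(11)=1331,f(22)=10648,f(44)=85184 ⇒ 97236

a_44 = 97236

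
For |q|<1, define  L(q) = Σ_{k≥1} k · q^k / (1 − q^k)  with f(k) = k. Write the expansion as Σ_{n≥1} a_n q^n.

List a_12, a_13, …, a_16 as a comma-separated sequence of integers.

28, 14, 24, 24, 31

d|12:{12,6,4,3,2,1}  Σf=12+6+4+3+2+1=28
q^13  k|13↦f(k): 13:13 1:1  a_13=14
q^14  k|14↦f(k): 14:14 7:7 2:2 1:1  a_14=24
d|15:{1,3,5,15}  Σf=1+3+5+15=24
[q^16] f(1)=1,f(2)=2,f(4)=4,f(8)=8,f(16)=16 ⇒ 31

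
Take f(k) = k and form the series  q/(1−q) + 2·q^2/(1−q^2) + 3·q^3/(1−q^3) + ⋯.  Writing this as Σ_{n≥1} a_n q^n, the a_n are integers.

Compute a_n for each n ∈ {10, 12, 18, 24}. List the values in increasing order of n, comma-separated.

n=10: 10·1 5·2 2·5 1·10  f→[10+5+2+1]=18
q^12  k|12↦f(k): 1:1 2:2 3:3 4:4 6:6 12:12  a_12=28
[q^18] f(18)=18,f(9)=9,f(6)=6,f(3)=3,f(2)=2,f(1)=1 ⇒ 39
q^24  k|24↦f(k): 24:24 12:12 8:8 6:6 4:4 3:3 2:2 1:1  a_24=60

18, 28, 39, 60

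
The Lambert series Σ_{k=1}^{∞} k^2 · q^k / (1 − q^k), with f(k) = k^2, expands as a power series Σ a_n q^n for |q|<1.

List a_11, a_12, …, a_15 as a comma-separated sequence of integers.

d|11:{11,1}  Σf=121+1=122
[q^12] f(1)=1,f(2)=4,f(3)=9,f(4)=16,f(6)=36,f(12)=144 ⇒ 210
q^13  k|13↦f(k): 13:169 1:1  a_13=170
d|14:{1,2,7,14}  Σf=1+4+49+196=250
n=15: 1·15 3·5 5·3 15·1  f→[1+9+25+225]=260

122, 210, 170, 250, 260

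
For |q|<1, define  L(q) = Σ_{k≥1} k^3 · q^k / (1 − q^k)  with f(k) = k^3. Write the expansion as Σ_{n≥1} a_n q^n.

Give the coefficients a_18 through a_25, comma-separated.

q^18  k|18↦f(k): 18:5832 9:729 6:216 3:27 2:8 1:1  a_18=6813
n=19: 19·1 1·19  f→[6859+1]=6860
[q^20] f(20)=8000,f(10)=1000,f(5)=125,f(4)=64,f(2)=8,f(1)=1 ⇒ 9198
[q^21] f(1)=1,f(3)=27,f(7)=343,f(21)=9261 ⇒ 9632
n=22: 1·22 2·11 11·2 22·1  f→[1+8+1331+10648]=11988
n=23: 23·1 1·23  f→[12167+1]=12168
q^24  k|24↦f(k): 24:13824 12:1728 8:512 6:216 4:64 3:27 2:8 1:1  a_24=16380
n=25: 25·1 5·5 1·25  f→[15625+125+1]=15751

6813, 6860, 9198, 9632, 11988, 12168, 16380, 15751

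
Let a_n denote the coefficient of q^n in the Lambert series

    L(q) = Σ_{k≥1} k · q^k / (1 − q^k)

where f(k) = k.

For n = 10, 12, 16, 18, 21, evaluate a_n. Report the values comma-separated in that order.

18, 28, 31, 39, 32

q^10  k|10↦f(k): 10:10 5:5 2:2 1:1  a_10=18
[q^12] f(1)=1,f(2)=2,f(3)=3,f(4)=4,f(6)=6,f(12)=12 ⇒ 28
[q^16] f(16)=16,f(8)=8,f(4)=4,f(2)=2,f(1)=1 ⇒ 31
[q^18] f(18)=18,f(9)=9,f(6)=6,f(3)=3,f(2)=2,f(1)=1 ⇒ 39
n=21: 1·21 3·7 7·3 21·1  f→[1+3+7+21]=32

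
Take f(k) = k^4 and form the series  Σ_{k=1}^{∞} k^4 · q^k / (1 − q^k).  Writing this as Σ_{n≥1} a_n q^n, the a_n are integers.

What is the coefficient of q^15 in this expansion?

n=15: 15·1 5·3 3·5 1·15  f→[50625+625+81+1]=51332

a_15 = 51332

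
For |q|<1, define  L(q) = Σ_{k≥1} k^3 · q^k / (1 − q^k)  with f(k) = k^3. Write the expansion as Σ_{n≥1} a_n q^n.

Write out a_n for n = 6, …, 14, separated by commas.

252, 344, 585, 757, 1134, 1332, 2044, 2198, 3096

[q^6] f(1)=1,f(2)=8,f(3)=27,f(6)=216 ⇒ 252
q^7  k|7↦f(k): 1:1 7:343  a_7=344
[q^8] f(8)=512,f(4)=64,f(2)=8,f(1)=1 ⇒ 585
d|9:{1,3,9}  Σf=1+27+729=757
n=10: 10·1 5·2 2·5 1·10  f→[1000+125+8+1]=1134
[q^11] f(11)=1331,f(1)=1 ⇒ 1332
d|12:{12,6,4,3,2,1}  Σf=1728+216+64+27+8+1=2044
n=13: 1·13 13·1  f→[1+2197]=2198
n=14: 1·14 2·7 7·2 14·1  f→[1+8+343+2744]=3096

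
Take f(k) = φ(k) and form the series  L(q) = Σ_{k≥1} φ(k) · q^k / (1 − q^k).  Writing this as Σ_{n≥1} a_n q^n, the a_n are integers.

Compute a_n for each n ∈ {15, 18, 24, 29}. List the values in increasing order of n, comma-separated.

q^15  k|15↦φ(k): 15:8 5:4 3:2 1:1  a_15=15
d|18:{18,9,6,3,2,1}  Σφ=6+6+2+2+1+1=18
q^24  k|24↦φ(k): 24:8 12:4 8:4 6:2 4:2 3:2 2:1 1:1  a_24=24
n=29: 29·1 1·29  φ→[28+1]=29

15, 18, 24, 29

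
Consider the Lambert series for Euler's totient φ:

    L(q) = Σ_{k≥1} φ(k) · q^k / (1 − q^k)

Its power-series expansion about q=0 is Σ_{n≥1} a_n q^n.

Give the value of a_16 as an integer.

[q^16] φ(1)=1,φ(2)=1,φ(4)=2,φ(8)=4,φ(16)=8 ⇒ 16

a_16 = 16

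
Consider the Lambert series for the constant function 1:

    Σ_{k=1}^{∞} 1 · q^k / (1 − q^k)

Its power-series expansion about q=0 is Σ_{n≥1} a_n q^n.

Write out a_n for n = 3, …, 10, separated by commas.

2, 3, 2, 4, 2, 4, 3, 4

d|3:{1,3}  Σf=1+1=2
[q^4] f(1)=1,f(2)=1,f(4)=1 ⇒ 3
q^5  k|5↦f(k): 5:1 1:1  a_5=2
n=6: 6·1 3·2 2·3 1·6  f→[1+1+1+1]=4
[q^7] f(7)=1,f(1)=1 ⇒ 2
[q^8] f(8)=1,f(4)=1,f(2)=1,f(1)=1 ⇒ 4
d|9:{1,3,9}  Σf=1+1+1=3
d|10:{1,2,5,10}  Σf=1+1+1+1=4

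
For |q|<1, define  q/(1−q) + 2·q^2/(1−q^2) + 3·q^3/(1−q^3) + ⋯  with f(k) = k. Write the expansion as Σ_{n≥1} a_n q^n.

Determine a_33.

[q^33] f(33)=33,f(11)=11,f(3)=3,f(1)=1 ⇒ 48

a_33 = 48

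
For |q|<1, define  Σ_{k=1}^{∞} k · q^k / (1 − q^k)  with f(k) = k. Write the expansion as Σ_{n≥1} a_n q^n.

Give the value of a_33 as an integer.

a_33 = 48

q^33  k|33↦f(k): 1:1 3:3 11:11 33:33  a_33=48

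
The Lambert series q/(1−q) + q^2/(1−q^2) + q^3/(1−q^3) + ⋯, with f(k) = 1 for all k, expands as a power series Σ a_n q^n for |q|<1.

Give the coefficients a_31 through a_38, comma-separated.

q^31  k|31↦f(k): 31:1 1:1  a_31=2
d|32:{1,2,4,8,16,32}  Σf=1+1+1+1+1+1=6
q^33  k|33↦f(k): 1:1 3:1 11:1 33:1  a_33=4
[q^34] f(1)=1,f(2)=1,f(17)=1,f(34)=1 ⇒ 4
d|35:{1,5,7,35}  Σf=1+1+1+1=4
d|36:{1,2,3,4,6,9,12,18,36}  Σf=1+1+1+1+1+1+1+1+1=9
d|37:{37,1}  Σf=1+1=2
d|38:{1,2,19,38}  Σf=1+1+1+1=4

2, 6, 4, 4, 4, 9, 2, 4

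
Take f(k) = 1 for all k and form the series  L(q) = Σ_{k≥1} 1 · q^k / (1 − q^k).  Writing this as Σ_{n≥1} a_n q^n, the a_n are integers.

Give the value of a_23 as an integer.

a_23 = 2

q^23  k|23↦f(k): 1:1 23:1  a_23=2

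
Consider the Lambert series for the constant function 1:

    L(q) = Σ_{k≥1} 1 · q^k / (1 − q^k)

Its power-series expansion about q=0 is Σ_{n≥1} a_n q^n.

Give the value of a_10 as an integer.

n=10: 1·10 2·5 5·2 10·1  f→[1+1+1+1]=4

a_10 = 4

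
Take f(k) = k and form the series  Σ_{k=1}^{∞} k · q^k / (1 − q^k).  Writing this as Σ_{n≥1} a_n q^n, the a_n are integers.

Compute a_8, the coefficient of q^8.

a_8 = 15

[q^8] f(1)=1,f(2)=2,f(4)=4,f(8)=8 ⇒ 15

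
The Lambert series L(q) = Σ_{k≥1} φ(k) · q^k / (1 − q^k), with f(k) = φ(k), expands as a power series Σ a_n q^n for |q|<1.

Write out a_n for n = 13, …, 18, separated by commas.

d|13:{13,1}  Σφ=12+1=13
[q^14] φ(1)=1,φ(2)=1,φ(7)=6,φ(14)=6 ⇒ 14
d|15:{15,5,3,1}  Σφ=8+4+2+1=15
n=16: 1·16 2·8 4·4 8·2 16·1  φ→[1+1+2+4+8]=16
d|17:{1,17}  Σφ=1+16=17
q^18  k|18↦φ(k): 18:6 9:6 6:2 3:2 2:1 1:1  a_18=18

13, 14, 15, 16, 17, 18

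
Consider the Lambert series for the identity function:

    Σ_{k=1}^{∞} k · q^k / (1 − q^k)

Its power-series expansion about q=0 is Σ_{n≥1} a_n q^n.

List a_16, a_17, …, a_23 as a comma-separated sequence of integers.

31, 18, 39, 20, 42, 32, 36, 24

q^16  k|16↦f(k): 1:1 2:2 4:4 8:8 16:16  a_16=31
[q^17] f(1)=1,f(17)=17 ⇒ 18
[q^18] f(1)=1,f(2)=2,f(3)=3,f(6)=6,f(9)=9,f(18)=18 ⇒ 39
q^19  k|19↦f(k): 1:1 19:19  a_19=20
q^20  k|20↦f(k): 1:1 2:2 4:4 5:5 10:10 20:20  a_20=42
d|21:{1,3,7,21}  Σf=1+3+7+21=32
[q^22] f(22)=22,f(11)=11,f(2)=2,f(1)=1 ⇒ 36
n=23: 1·23 23·1  f→[1+23]=24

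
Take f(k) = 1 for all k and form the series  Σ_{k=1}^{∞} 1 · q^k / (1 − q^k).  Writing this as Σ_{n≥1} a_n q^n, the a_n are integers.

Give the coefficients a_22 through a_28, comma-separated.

4, 2, 8, 3, 4, 4, 6

n=22: 1·22 2·11 11·2 22·1  f→[1+1+1+1]=4
q^23  k|23↦f(k): 23:1 1:1  a_23=2
d|24:{1,2,3,4,6,8,12,24}  Σf=1+1+1+1+1+1+1+1=8
d|25:{25,5,1}  Σf=1+1+1=3
[q^26] f(26)=1,f(13)=1,f(2)=1,f(1)=1 ⇒ 4
n=27: 27·1 9·3 3·9 1·27  f→[1+1+1+1]=4
[q^28] f(28)=1,f(14)=1,f(7)=1,f(4)=1,f(2)=1,f(1)=1 ⇒ 6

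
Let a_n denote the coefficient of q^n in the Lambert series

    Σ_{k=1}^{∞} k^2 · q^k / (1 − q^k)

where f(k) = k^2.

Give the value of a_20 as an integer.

q^20  k|20↦f(k): 20:400 10:100 5:25 4:16 2:4 1:1  a_20=546

a_20 = 546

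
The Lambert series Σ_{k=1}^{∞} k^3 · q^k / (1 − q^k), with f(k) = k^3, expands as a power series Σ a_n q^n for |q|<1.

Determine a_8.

[q^8] f(8)=512,f(4)=64,f(2)=8,f(1)=1 ⇒ 585

a_8 = 585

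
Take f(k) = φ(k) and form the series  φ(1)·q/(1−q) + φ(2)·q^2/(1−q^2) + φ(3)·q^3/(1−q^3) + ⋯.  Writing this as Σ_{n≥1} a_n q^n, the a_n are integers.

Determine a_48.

q^48  k|48↦φ(k): 1:1 2:1 3:2 4:2 6:2 8:4 12:4 16:8 24:8 48:16  a_48=48

a_48 = 48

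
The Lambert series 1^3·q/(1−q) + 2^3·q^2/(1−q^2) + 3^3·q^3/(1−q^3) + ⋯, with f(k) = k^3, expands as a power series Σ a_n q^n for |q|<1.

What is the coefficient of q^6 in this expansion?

a_6 = 252

[q^6] f(6)=216,f(3)=27,f(2)=8,f(1)=1 ⇒ 252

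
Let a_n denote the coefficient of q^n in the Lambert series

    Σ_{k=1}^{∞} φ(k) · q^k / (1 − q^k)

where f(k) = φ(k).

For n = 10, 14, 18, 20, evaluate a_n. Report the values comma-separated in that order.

d|10:{1,2,5,10}  Σφ=1+1+4+4=10
d|14:{1,2,7,14}  Σφ=1+1+6+6=14
n=18: 18·1 9·2 6·3 3·6 2·9 1·18  φ→[6+6+2+2+1+1]=18
[q^20] φ(1)=1,φ(2)=1,φ(4)=2,φ(5)=4,φ(10)=4,φ(20)=8 ⇒ 20

10, 14, 18, 20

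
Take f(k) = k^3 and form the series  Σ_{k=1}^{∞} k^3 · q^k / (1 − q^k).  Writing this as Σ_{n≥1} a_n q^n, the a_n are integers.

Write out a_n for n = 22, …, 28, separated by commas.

d|22:{22,11,2,1}  Σf=10648+1331+8+1=11988
d|23:{23,1}  Σf=12167+1=12168
[q^24] f(1)=1,f(2)=8,f(3)=27,f(4)=64,f(6)=216,f(8)=512,f(12)=1728,f(24)=13824 ⇒ 16380
[q^25] f(25)=15625,f(5)=125,f(1)=1 ⇒ 15751
q^26  k|26↦f(k): 26:17576 13:2197 2:8 1:1  a_26=19782
d|27:{1,3,9,27}  Σf=1+27+729+19683=20440
d|28:{28,14,7,4,2,1}  Σf=21952+2744+343+64+8+1=25112

11988, 12168, 16380, 15751, 19782, 20440, 25112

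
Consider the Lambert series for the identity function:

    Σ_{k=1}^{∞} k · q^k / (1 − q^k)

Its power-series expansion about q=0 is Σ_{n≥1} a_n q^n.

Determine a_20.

a_20 = 42

d|20:{20,10,5,4,2,1}  Σf=20+10+5+4+2+1=42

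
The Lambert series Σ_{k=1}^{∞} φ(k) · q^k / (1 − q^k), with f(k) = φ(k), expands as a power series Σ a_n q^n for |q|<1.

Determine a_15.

[q^15] φ(1)=1,φ(3)=2,φ(5)=4,φ(15)=8 ⇒ 15

a_15 = 15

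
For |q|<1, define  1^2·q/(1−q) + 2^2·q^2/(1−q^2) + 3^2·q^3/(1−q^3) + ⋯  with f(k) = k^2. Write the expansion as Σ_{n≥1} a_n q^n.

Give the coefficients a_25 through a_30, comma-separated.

651, 850, 820, 1050, 842, 1300

d|25:{25,5,1}  Σf=625+25+1=651
n=26: 1·26 2·13 13·2 26·1  f→[1+4+169+676]=850
n=27: 27·1 9·3 3·9 1·27  f→[729+81+9+1]=820
q^28  k|28↦f(k): 1:1 2:4 4:16 7:49 14:196 28:784  a_28=1050
q^29  k|29↦f(k): 29:841 1:1  a_29=842
[q^30] f(30)=900,f(15)=225,f(10)=100,f(6)=36,f(5)=25,f(3)=9,f(2)=4,f(1)=1 ⇒ 1300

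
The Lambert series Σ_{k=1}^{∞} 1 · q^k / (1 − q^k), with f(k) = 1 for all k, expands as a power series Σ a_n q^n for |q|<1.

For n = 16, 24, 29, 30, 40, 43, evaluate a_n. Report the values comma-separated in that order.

q^16  k|16↦f(k): 1:1 2:1 4:1 8:1 16:1  a_16=5
d|24:{24,12,8,6,4,3,2,1}  Σf=1+1+1+1+1+1+1+1=8
d|29:{1,29}  Σf=1+1=2
d|30:{30,15,10,6,5,3,2,1}  Σf=1+1+1+1+1+1+1+1=8
[q^40] f(40)=1,f(20)=1,f(10)=1,f(8)=1,f(5)=1,f(4)=1,f(2)=1,f(1)=1 ⇒ 8
n=43: 1·43 43·1  f→[1+1]=2

5, 8, 2, 8, 8, 2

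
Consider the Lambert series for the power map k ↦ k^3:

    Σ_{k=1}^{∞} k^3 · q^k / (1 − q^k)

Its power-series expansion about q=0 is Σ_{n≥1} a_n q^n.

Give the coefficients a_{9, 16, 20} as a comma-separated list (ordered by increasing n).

d|9:{9,3,1}  Σf=729+27+1=757
[q^16] f(16)=4096,f(8)=512,f(4)=64,f(2)=8,f(1)=1 ⇒ 4681
d|20:{20,10,5,4,2,1}  Σf=8000+1000+125+64+8+1=9198

757, 4681, 9198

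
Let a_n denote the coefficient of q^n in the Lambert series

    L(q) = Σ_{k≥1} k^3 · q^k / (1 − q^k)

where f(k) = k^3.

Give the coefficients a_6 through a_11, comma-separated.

252, 344, 585, 757, 1134, 1332

n=6: 1·6 2·3 3·2 6·1  f→[1+8+27+216]=252
n=7: 1·7 7·1  f→[1+343]=344
d|8:{1,2,4,8}  Σf=1+8+64+512=585
[q^9] f(1)=1,f(3)=27,f(9)=729 ⇒ 757
d|10:{10,5,2,1}  Σf=1000+125+8+1=1134
d|11:{1,11}  Σf=1+1331=1332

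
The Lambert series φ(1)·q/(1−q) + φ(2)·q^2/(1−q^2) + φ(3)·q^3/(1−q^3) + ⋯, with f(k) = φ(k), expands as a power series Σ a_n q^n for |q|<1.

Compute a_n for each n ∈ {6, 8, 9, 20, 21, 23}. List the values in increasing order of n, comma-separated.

n=6: 6·1 3·2 2·3 1·6  φ→[2+2+1+1]=6
n=8: 8·1 4·2 2·4 1·8  φ→[4+2+1+1]=8
d|9:{1,3,9}  Σφ=1+2+6=9
[q^20] φ(1)=1,φ(2)=1,φ(4)=2,φ(5)=4,φ(10)=4,φ(20)=8 ⇒ 20
d|21:{1,3,7,21}  Σφ=1+2+6+12=21
n=23: 1·23 23·1  φ→[1+22]=23

6, 8, 9, 20, 21, 23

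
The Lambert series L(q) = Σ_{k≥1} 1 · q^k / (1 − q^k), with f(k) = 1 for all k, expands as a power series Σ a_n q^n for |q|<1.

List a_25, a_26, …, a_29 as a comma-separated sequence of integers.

3, 4, 4, 6, 2

d|25:{1,5,25}  Σf=1+1+1=3
q^26  k|26↦f(k): 26:1 13:1 2:1 1:1  a_26=4
[q^27] f(27)=1,f(9)=1,f(3)=1,f(1)=1 ⇒ 4
d|28:{1,2,4,7,14,28}  Σf=1+1+1+1+1+1=6
q^29  k|29↦f(k): 1:1 29:1  a_29=2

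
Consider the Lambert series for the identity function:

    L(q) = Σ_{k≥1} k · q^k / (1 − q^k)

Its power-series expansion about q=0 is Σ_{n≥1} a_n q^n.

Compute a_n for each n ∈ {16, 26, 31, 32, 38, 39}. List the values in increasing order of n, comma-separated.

31, 42, 32, 63, 60, 56

[q^16] f(1)=1,f(2)=2,f(4)=4,f(8)=8,f(16)=16 ⇒ 31
n=26: 26·1 13·2 2·13 1·26  f→[26+13+2+1]=42
[q^31] f(1)=1,f(31)=31 ⇒ 32
d|32:{32,16,8,4,2,1}  Σf=32+16+8+4+2+1=63
q^38  k|38↦f(k): 38:38 19:19 2:2 1:1  a_38=60
n=39: 1·39 3·13 13·3 39·1  f→[1+3+13+39]=56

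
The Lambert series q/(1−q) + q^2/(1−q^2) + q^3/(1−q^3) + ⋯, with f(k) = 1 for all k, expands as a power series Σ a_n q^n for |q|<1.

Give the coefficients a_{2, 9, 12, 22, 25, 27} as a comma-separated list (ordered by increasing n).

[q^2] f(2)=1,f(1)=1 ⇒ 2
q^9  k|9↦f(k): 9:1 3:1 1:1  a_9=3
d|12:{12,6,4,3,2,1}  Σf=1+1+1+1+1+1=6
d|22:{22,11,2,1}  Σf=1+1+1+1=4
[q^25] f(1)=1,f(5)=1,f(25)=1 ⇒ 3
d|27:{1,3,9,27}  Σf=1+1+1+1=4

2, 3, 6, 4, 3, 4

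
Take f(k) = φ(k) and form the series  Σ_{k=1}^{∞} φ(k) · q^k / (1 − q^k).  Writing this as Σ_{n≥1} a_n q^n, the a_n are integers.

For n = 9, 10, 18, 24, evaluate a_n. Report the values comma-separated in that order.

q^9  k|9↦φ(k): 1:1 3:2 9:6  a_9=9
n=10: 1·10 2·5 5·2 10·1  φ→[1+1+4+4]=10
n=18: 1·18 2·9 3·6 6·3 9·2 18·1  φ→[1+1+2+2+6+6]=18
q^24  k|24↦φ(k): 1:1 2:1 3:2 4:2 6:2 8:4 12:4 24:8  a_24=24

9, 10, 18, 24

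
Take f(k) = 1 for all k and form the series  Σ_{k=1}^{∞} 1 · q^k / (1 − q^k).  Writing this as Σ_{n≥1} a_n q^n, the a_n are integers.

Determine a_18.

a_18 = 6

q^18  k|18↦f(k): 18:1 9:1 6:1 3:1 2:1 1:1  a_18=6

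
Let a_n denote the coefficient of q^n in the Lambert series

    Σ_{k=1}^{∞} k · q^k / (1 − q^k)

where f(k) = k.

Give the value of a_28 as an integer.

a_28 = 56

q^28  k|28↦f(k): 1:1 2:2 4:4 7:7 14:14 28:28  a_28=56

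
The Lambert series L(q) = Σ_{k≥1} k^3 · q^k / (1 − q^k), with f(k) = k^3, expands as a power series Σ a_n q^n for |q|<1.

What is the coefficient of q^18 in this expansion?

a_18 = 6813

q^18  k|18↦f(k): 1:1 2:8 3:27 6:216 9:729 18:5832  a_18=6813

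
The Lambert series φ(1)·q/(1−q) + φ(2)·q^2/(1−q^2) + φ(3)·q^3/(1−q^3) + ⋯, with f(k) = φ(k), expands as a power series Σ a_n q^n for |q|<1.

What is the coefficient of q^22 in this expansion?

d|22:{22,11,2,1}  Σφ=10+10+1+1=22

a_22 = 22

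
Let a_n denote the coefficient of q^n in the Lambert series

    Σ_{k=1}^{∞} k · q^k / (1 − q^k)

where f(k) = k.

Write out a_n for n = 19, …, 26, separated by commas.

20, 42, 32, 36, 24, 60, 31, 42

q^19  k|19↦f(k): 19:19 1:1  a_19=20
d|20:{1,2,4,5,10,20}  Σf=1+2+4+5+10+20=42
n=21: 21·1 7·3 3·7 1·21  f→[21+7+3+1]=32
[q^22] f(1)=1,f(2)=2,f(11)=11,f(22)=22 ⇒ 36
[q^23] f(1)=1,f(23)=23 ⇒ 24
d|24:{1,2,3,4,6,8,12,24}  Σf=1+2+3+4+6+8+12+24=60
[q^25] f(1)=1,f(5)=5,f(25)=25 ⇒ 31
q^26  k|26↦f(k): 1:1 2:2 13:13 26:26  a_26=42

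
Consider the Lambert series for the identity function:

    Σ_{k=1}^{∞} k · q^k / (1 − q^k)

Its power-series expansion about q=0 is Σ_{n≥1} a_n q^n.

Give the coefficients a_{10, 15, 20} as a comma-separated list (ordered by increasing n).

18, 24, 42

n=10: 1·10 2·5 5·2 10·1  f→[1+2+5+10]=18
d|15:{15,5,3,1}  Σf=15+5+3+1=24
q^20  k|20↦f(k): 20:20 10:10 5:5 4:4 2:2 1:1  a_20=42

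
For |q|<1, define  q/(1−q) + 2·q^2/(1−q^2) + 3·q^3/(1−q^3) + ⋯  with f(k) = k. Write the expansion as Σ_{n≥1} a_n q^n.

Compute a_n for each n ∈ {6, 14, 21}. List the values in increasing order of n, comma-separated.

12, 24, 32

n=6: 6·1 3·2 2·3 1·6  f→[6+3+2+1]=12
n=14: 1·14 2·7 7·2 14·1  f→[1+2+7+14]=24
d|21:{21,7,3,1}  Σf=21+7+3+1=32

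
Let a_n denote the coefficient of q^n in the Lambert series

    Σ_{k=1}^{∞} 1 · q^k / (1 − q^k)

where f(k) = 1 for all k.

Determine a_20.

a_20 = 6

[q^20] f(20)=1,f(10)=1,f(5)=1,f(4)=1,f(2)=1,f(1)=1 ⇒ 6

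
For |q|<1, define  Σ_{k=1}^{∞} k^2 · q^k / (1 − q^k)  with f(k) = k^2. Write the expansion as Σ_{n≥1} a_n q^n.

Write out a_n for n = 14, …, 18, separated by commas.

q^14  k|14↦f(k): 1:1 2:4 7:49 14:196  a_14=250
q^15  k|15↦f(k): 15:225 5:25 3:9 1:1  a_15=260
n=16: 16·1 8·2 4·4 2·8 1·16  f→[256+64+16+4+1]=341
[q^17] f(1)=1,f(17)=289 ⇒ 290
[q^18] f(18)=324,f(9)=81,f(6)=36,f(3)=9,f(2)=4,f(1)=1 ⇒ 455

250, 260, 341, 290, 455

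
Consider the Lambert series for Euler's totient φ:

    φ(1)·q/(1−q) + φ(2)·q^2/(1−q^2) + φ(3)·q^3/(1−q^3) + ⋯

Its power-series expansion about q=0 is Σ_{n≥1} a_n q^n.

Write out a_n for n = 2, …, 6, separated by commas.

n=2: 1·2 2·1  φ→[1+1]=2
[q^3] φ(1)=1,φ(3)=2 ⇒ 3
q^4  k|4↦φ(k): 1:1 2:1 4:2  a_4=4
[q^5] φ(1)=1,φ(5)=4 ⇒ 5
[q^6] φ(1)=1,φ(2)=1,φ(3)=2,φ(6)=2 ⇒ 6

2, 3, 4, 5, 6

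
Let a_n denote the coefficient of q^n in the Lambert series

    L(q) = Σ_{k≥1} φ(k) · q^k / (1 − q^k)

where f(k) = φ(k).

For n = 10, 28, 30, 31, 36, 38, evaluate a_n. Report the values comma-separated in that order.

[q^10] φ(10)=4,φ(5)=4,φ(2)=1,φ(1)=1 ⇒ 10
[q^28] φ(28)=12,φ(14)=6,φ(7)=6,φ(4)=2,φ(2)=1,φ(1)=1 ⇒ 28
d|30:{30,15,10,6,5,3,2,1}  Σφ=8+8+4+2+4+2+1+1=30
[q^31] φ(31)=30,φ(1)=1 ⇒ 31
[q^36] φ(1)=1,φ(2)=1,φ(3)=2,φ(4)=2,φ(6)=2,φ(9)=6,φ(12)=4,φ(18)=6,φ(36)=12 ⇒ 36
n=38: 1·38 2·19 19·2 38·1  φ→[1+1+18+18]=38

10, 28, 30, 31, 36, 38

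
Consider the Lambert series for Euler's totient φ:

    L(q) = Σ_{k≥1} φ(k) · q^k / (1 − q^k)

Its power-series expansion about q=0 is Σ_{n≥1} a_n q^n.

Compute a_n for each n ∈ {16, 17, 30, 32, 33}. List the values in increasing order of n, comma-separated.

n=16: 16·1 8·2 4·4 2·8 1·16  φ→[8+4+2+1+1]=16
d|17:{17,1}  Σφ=16+1=17
q^30  k|30↦φ(k): 30:8 15:8 10:4 6:2 5:4 3:2 2:1 1:1  a_30=30
[q^32] φ(32)=16,φ(16)=8,φ(8)=4,φ(4)=2,φ(2)=1,φ(1)=1 ⇒ 32
q^33  k|33↦φ(k): 1:1 3:2 11:10 33:20  a_33=33

16, 17, 30, 32, 33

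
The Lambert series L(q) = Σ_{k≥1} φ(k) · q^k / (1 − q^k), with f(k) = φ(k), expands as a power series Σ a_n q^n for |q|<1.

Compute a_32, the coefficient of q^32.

n=32: 32·1 16·2 8·4 4·8 2·16 1·32  φ→[16+8+4+2+1+1]=32

a_32 = 32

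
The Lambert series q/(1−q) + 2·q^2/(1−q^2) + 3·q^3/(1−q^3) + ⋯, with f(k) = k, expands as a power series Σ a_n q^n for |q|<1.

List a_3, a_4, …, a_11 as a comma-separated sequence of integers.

q^3  k|3↦f(k): 1:1 3:3  a_3=4
q^4  k|4↦f(k): 4:4 2:2 1:1  a_4=7
d|5:{5,1}  Σf=5+1=6
d|6:{6,3,2,1}  Σf=6+3+2+1=12
q^7  k|7↦f(k): 7:7 1:1  a_7=8
q^8  k|8↦f(k): 1:1 2:2 4:4 8:8  a_8=15
q^9  k|9↦f(k): 9:9 3:3 1:1  a_9=13
n=10: 1·10 2·5 5·2 10·1  f→[1+2+5+10]=18
d|11:{1,11}  Σf=1+11=12

4, 7, 6, 12, 8, 15, 13, 18, 12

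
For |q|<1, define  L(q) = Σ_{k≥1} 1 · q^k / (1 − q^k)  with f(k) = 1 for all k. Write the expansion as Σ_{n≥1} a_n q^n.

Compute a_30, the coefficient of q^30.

a_30 = 8

d|30:{30,15,10,6,5,3,2,1}  Σf=1+1+1+1+1+1+1+1=8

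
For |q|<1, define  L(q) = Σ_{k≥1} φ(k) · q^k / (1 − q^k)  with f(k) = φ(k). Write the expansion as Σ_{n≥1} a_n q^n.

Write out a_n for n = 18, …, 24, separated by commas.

q^18  k|18↦φ(k): 1:1 2:1 3:2 6:2 9:6 18:6  a_18=18
q^19  k|19↦φ(k): 1:1 19:18  a_19=19
d|20:{1,2,4,5,10,20}  Σφ=1+1+2+4+4+8=20
[q^21] φ(21)=12,φ(7)=6,φ(3)=2,φ(1)=1 ⇒ 21
d|22:{22,11,2,1}  Σφ=10+10+1+1=22
n=23: 1·23 23·1  φ→[1+22]=23
q^24  k|24↦φ(k): 24:8 12:4 8:4 6:2 4:2 3:2 2:1 1:1  a_24=24

18, 19, 20, 21, 22, 23, 24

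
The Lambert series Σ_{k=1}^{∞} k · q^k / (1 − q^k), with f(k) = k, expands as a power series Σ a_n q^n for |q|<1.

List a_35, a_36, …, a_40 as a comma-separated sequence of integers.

48, 91, 38, 60, 56, 90

[q^35] f(1)=1,f(5)=5,f(7)=7,f(35)=35 ⇒ 48
d|36:{36,18,12,9,6,4,3,2,1}  Σf=36+18+12+9+6+4+3+2+1=91
n=37: 37·1 1·37  f→[37+1]=38
q^38  k|38↦f(k): 1:1 2:2 19:19 38:38  a_38=60
d|39:{1,3,13,39}  Σf=1+3+13+39=56
n=40: 40·1 20·2 10·4 8·5 5·8 4·10 2·20 1·40  f→[40+20+10+8+5+4+2+1]=90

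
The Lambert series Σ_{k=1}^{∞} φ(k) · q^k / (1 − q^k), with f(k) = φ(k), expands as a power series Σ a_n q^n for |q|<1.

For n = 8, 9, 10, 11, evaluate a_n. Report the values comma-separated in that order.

[q^8] φ(8)=4,φ(4)=2,φ(2)=1,φ(1)=1 ⇒ 8
[q^9] φ(9)=6,φ(3)=2,φ(1)=1 ⇒ 9
d|10:{10,5,2,1}  Σφ=4+4+1+1=10
q^11  k|11↦φ(k): 11:10 1:1  a_11=11

8, 9, 10, 11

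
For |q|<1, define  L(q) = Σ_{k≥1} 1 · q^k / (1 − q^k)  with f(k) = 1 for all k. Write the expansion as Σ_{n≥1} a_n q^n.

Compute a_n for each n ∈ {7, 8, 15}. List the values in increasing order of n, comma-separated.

n=7: 7·1 1·7  f→[1+1]=2
n=8: 8·1 4·2 2·4 1·8  f→[1+1+1+1]=4
[q^15] f(1)=1,f(3)=1,f(5)=1,f(15)=1 ⇒ 4

2, 4, 4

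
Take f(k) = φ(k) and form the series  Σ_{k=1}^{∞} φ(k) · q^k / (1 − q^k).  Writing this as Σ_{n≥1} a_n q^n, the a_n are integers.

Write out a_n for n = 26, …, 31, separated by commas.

n=26: 1·26 2·13 13·2 26·1  φ→[1+1+12+12]=26
n=27: 27·1 9·3 3·9 1·27  φ→[18+6+2+1]=27
d|28:{1,2,4,7,14,28}  Σφ=1+1+2+6+6+12=28
[q^29] φ(29)=28,φ(1)=1 ⇒ 29
[q^30] φ(1)=1,φ(2)=1,φ(3)=2,φ(5)=4,φ(6)=2,φ(10)=4,φ(15)=8,φ(30)=8 ⇒ 30
[q^31] φ(31)=30,φ(1)=1 ⇒ 31

26, 27, 28, 29, 30, 31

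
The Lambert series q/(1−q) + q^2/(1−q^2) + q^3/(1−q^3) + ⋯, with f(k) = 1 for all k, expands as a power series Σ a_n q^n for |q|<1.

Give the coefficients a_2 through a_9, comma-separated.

[q^2] f(1)=1,f(2)=1 ⇒ 2
n=3: 1·3 3·1  f→[1+1]=2
[q^4] f(1)=1,f(2)=1,f(4)=1 ⇒ 3
q^5  k|5↦f(k): 5:1 1:1  a_5=2
q^6  k|6↦f(k): 6:1 3:1 2:1 1:1  a_6=4
d|7:{1,7}  Σf=1+1=2
[q^8] f(8)=1,f(4)=1,f(2)=1,f(1)=1 ⇒ 4
[q^9] f(1)=1,f(3)=1,f(9)=1 ⇒ 3

2, 2, 3, 2, 4, 2, 4, 3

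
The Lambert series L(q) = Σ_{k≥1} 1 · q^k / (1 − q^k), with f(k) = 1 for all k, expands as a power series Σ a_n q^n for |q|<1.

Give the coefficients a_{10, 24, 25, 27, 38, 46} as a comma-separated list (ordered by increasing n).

4, 8, 3, 4, 4, 4

n=10: 1·10 2·5 5·2 10·1  f→[1+1+1+1]=4
q^24  k|24↦f(k): 1:1 2:1 3:1 4:1 6:1 8:1 12:1 24:1  a_24=8
[q^25] f(1)=1,f(5)=1,f(25)=1 ⇒ 3
n=27: 27·1 9·3 3·9 1·27  f→[1+1+1+1]=4
n=38: 38·1 19·2 2·19 1·38  f→[1+1+1+1]=4
d|46:{1,2,23,46}  Σf=1+1+1+1=4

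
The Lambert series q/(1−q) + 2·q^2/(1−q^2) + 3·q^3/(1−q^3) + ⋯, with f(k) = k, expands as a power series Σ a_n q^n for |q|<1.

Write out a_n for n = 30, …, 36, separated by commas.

72, 32, 63, 48, 54, 48, 91

d|30:{1,2,3,5,6,10,15,30}  Σf=1+2+3+5+6+10+15+30=72
[q^31] f(1)=1,f(31)=31 ⇒ 32
n=32: 1·32 2·16 4·8 8·4 16·2 32·1  f→[1+2+4+8+16+32]=63
[q^33] f(1)=1,f(3)=3,f(11)=11,f(33)=33 ⇒ 48
n=34: 34·1 17·2 2·17 1·34  f→[34+17+2+1]=54
d|35:{1,5,7,35}  Σf=1+5+7+35=48
n=36: 36·1 18·2 12·3 9·4 6·6 4·9 3·12 2·18 1·36  f→[36+18+12+9+6+4+3+2+1]=91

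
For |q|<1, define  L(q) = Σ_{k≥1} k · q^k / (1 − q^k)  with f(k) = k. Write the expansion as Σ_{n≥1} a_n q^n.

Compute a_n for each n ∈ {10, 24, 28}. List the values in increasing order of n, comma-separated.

18, 60, 56

d|10:{10,5,2,1}  Σf=10+5+2+1=18
d|24:{24,12,8,6,4,3,2,1}  Σf=24+12+8+6+4+3+2+1=60
d|28:{1,2,4,7,14,28}  Σf=1+2+4+7+14+28=56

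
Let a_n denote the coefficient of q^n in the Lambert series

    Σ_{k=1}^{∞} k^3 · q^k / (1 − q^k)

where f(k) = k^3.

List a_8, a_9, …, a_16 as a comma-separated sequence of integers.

d|8:{8,4,2,1}  Σf=512+64+8+1=585
[q^9] f(9)=729,f(3)=27,f(1)=1 ⇒ 757
n=10: 1·10 2·5 5·2 10·1  f→[1+8+125+1000]=1134
[q^11] f(11)=1331,f(1)=1 ⇒ 1332
d|12:{1,2,3,4,6,12}  Σf=1+8+27+64+216+1728=2044
d|13:{13,1}  Σf=2197+1=2198
d|14:{1,2,7,14}  Σf=1+8+343+2744=3096
n=15: 15·1 5·3 3·5 1·15  f→[3375+125+27+1]=3528
d|16:{16,8,4,2,1}  Σf=4096+512+64+8+1=4681

585, 757, 1134, 1332, 2044, 2198, 3096, 3528, 4681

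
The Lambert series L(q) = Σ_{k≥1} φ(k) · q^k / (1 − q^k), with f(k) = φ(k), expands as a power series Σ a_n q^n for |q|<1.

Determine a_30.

n=30: 1·30 2·15 3·10 5·6 6·5 10·3 15·2 30·1  φ→[1+1+2+4+2+4+8+8]=30

a_30 = 30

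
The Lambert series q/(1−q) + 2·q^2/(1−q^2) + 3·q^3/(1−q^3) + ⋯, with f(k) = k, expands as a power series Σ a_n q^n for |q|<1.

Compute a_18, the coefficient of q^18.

d|18:{1,2,3,6,9,18}  Σf=1+2+3+6+9+18=39

a_18 = 39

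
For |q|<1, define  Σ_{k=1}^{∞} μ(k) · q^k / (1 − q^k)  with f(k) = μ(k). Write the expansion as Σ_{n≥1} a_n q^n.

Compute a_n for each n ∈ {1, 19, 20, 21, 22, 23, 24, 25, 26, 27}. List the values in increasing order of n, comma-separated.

n=1: 1·1  μ→[1]=1
d|19:{1,19}  Σμ=1+(-1)=0
d|20:{1,2,4,5,10,20}  Σμ=1+(-1)+0+(-1)+1+0=0
q^21  k|21↦μ(k): 1:1 3:-1 7:-1 21:1  a_21=0
n=22: 1·22 2·11 11·2 22·1  μ→[1+(-1)+(-1)+1]=0
n=23: 1·23 23·1  μ→[1+(-1)]=0
n=24: 24·1 12·2 8·3 6·4 4·6 3·8 2·12 1·24  μ→[0+0+0+1+0+(-1)+(-1)+1]=0
d|25:{25,5,1}  Σμ=0+(-1)+1=0
d|26:{26,13,2,1}  Σμ=1+(-1)+(-1)+1=0
[q^27] μ(27)=0,μ(9)=0,μ(3)=-1,μ(1)=1 ⇒ 0

1, 0, 0, 0, 0, 0, 0, 0, 0, 0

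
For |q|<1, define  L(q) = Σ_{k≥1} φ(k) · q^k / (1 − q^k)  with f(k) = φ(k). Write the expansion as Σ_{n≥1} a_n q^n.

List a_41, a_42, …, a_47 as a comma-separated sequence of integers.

d|41:{41,1}  Σφ=40+1=41
n=42: 42·1 21·2 14·3 7·6 6·7 3·14 2·21 1·42  φ→[12+12+6+6+2+2+1+1]=42
d|43:{43,1}  Σφ=42+1=43
q^44  k|44↦φ(k): 1:1 2:1 4:2 11:10 22:10 44:20  a_44=44
d|45:{1,3,5,9,15,45}  Σφ=1+2+4+6+8+24=45
n=46: 46·1 23·2 2·23 1·46  φ→[22+22+1+1]=46
[q^47] φ(1)=1,φ(47)=46 ⇒ 47

41, 42, 43, 44, 45, 46, 47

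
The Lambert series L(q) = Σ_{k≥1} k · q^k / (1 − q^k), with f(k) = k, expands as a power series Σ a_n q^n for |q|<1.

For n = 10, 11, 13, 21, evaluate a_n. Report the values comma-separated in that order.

18, 12, 14, 32

n=10: 1·10 2·5 5·2 10·1  f→[1+2+5+10]=18
d|11:{1,11}  Σf=1+11=12
[q^13] f(1)=1,f(13)=13 ⇒ 14
d|21:{21,7,3,1}  Σf=21+7+3+1=32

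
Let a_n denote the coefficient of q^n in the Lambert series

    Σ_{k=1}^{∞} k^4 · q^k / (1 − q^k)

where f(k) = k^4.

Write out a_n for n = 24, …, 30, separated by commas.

n=24: 1·24 2·12 3·8 4·6 6·4 8·3 12·2 24·1  f→[1+16+81+256+1296+4096+20736+331776]=358258
q^25  k|25↦f(k): 25:390625 5:625 1:1  a_25=391251
n=26: 26·1 13·2 2·13 1·26  f→[456976+28561+16+1]=485554
q^27  k|27↦f(k): 27:531441 9:6561 3:81 1:1  a_27=538084
n=28: 28·1 14·2 7·4 4·7 2·14 1·28  f→[614656+38416+2401+256+16+1]=655746
q^29  k|29↦f(k): 1:1 29:707281  a_29=707282
n=30: 30·1 15·2 10·3 6·5 5·6 3·10 2·15 1·30  f→[810000+50625+10000+1296+625+81+16+1]=872644

358258, 391251, 485554, 538084, 655746, 707282, 872644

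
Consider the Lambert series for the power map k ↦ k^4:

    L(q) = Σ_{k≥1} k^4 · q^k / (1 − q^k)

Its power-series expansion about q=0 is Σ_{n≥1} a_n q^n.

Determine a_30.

a_30 = 872644

d|30:{30,15,10,6,5,3,2,1}  Σf=810000+50625+10000+1296+625+81+16+1=872644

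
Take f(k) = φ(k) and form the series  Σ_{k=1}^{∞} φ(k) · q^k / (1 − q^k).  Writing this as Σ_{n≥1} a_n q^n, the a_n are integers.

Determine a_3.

d|3:{3,1}  Σφ=2+1=3

a_3 = 3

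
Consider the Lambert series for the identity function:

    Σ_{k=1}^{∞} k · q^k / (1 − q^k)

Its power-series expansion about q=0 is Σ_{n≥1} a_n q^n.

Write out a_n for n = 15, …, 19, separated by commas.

24, 31, 18, 39, 20

[q^15] f(1)=1,f(3)=3,f(5)=5,f(15)=15 ⇒ 24
n=16: 1·16 2·8 4·4 8·2 16·1  f→[1+2+4+8+16]=31
q^17  k|17↦f(k): 17:17 1:1  a_17=18
n=18: 1·18 2·9 3·6 6·3 9·2 18·1  f→[1+2+3+6+9+18]=39
d|19:{19,1}  Σf=19+1=20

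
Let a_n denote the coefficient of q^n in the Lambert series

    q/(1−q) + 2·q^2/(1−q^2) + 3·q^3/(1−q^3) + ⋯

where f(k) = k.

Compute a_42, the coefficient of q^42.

d|42:{1,2,3,6,7,14,21,42}  Σf=1+2+3+6+7+14+21+42=96

a_42 = 96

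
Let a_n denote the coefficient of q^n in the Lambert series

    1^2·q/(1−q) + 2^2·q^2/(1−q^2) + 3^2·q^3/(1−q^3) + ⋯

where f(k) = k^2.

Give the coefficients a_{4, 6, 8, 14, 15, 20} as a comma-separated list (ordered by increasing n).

21, 50, 85, 250, 260, 546

q^4  k|4↦f(k): 4:16 2:4 1:1  a_4=21
n=6: 1·6 2·3 3·2 6·1  f→[1+4+9+36]=50
q^8  k|8↦f(k): 8:64 4:16 2:4 1:1  a_8=85
q^14  k|14↦f(k): 14:196 7:49 2:4 1:1  a_14=250
q^15  k|15↦f(k): 1:1 3:9 5:25 15:225  a_15=260
q^20  k|20↦f(k): 1:1 2:4 4:16 5:25 10:100 20:400  a_20=546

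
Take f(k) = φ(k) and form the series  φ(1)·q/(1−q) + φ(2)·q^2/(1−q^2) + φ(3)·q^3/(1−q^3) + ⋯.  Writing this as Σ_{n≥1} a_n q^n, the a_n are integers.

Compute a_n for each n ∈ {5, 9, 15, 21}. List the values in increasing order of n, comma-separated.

n=5: 1·5 5·1  φ→[1+4]=5
d|9:{1,3,9}  Σφ=1+2+6=9
n=15: 1·15 3·5 5·3 15·1  φ→[1+2+4+8]=15
d|21:{1,3,7,21}  Σφ=1+2+6+12=21

5, 9, 15, 21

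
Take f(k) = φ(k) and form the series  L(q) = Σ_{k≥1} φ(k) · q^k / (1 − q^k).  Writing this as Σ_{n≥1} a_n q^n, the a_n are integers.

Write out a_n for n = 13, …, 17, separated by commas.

d|13:{1,13}  Σφ=1+12=13
n=14: 1·14 2·7 7·2 14·1  φ→[1+1+6+6]=14
q^15  k|15↦φ(k): 15:8 5:4 3:2 1:1  a_15=15
n=16: 16·1 8·2 4·4 2·8 1·16  φ→[8+4+2+1+1]=16
[q^17] φ(17)=16,φ(1)=1 ⇒ 17

13, 14, 15, 16, 17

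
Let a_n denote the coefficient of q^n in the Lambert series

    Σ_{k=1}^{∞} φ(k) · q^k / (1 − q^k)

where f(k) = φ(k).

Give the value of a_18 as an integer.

d|18:{1,2,3,6,9,18}  Σφ=1+1+2+2+6+6=18

a_18 = 18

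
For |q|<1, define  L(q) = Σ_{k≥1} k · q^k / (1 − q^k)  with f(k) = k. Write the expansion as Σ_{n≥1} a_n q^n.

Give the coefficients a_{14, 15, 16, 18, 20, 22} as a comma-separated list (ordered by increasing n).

[q^14] f(1)=1,f(2)=2,f(7)=7,f(14)=14 ⇒ 24
n=15: 1·15 3·5 5·3 15·1  f→[1+3+5+15]=24
q^16  k|16↦f(k): 1:1 2:2 4:4 8:8 16:16  a_16=31
[q^18] f(1)=1,f(2)=2,f(3)=3,f(6)=6,f(9)=9,f(18)=18 ⇒ 39
[q^20] f(20)=20,f(10)=10,f(5)=5,f(4)=4,f(2)=2,f(1)=1 ⇒ 42
[q^22] f(22)=22,f(11)=11,f(2)=2,f(1)=1 ⇒ 36

24, 24, 31, 39, 42, 36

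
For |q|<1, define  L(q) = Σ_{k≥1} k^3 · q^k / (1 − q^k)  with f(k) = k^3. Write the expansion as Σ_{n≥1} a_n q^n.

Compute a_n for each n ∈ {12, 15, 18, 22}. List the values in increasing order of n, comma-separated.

n=12: 12·1 6·2 4·3 3·4 2·6 1·12  f→[1728+216+64+27+8+1]=2044
q^15  k|15↦f(k): 1:1 3:27 5:125 15:3375  a_15=3528
q^18  k|18↦f(k): 18:5832 9:729 6:216 3:27 2:8 1:1  a_18=6813
[q^22] f(22)=10648,f(11)=1331,f(2)=8,f(1)=1 ⇒ 11988

2044, 3528, 6813, 11988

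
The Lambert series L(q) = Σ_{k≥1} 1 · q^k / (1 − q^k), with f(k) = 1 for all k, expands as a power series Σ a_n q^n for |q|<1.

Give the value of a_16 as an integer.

a_16 = 5

n=16: 1·16 2·8 4·4 8·2 16·1  f→[1+1+1+1+1]=5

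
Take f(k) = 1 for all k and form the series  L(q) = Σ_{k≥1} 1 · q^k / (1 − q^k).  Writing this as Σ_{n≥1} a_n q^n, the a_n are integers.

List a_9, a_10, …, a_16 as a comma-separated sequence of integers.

3, 4, 2, 6, 2, 4, 4, 5

n=9: 1·9 3·3 9·1  f→[1+1+1]=3
[q^10] f(1)=1,f(2)=1,f(5)=1,f(10)=1 ⇒ 4
d|11:{1,11}  Σf=1+1=2
n=12: 12·1 6·2 4·3 3·4 2·6 1·12  f→[1+1+1+1+1+1]=6
d|13:{13,1}  Σf=1+1=2
q^14  k|14↦f(k): 14:1 7:1 2:1 1:1  a_14=4
n=15: 15·1 5·3 3·5 1·15  f→[1+1+1+1]=4
d|16:{1,2,4,8,16}  Σf=1+1+1+1+1=5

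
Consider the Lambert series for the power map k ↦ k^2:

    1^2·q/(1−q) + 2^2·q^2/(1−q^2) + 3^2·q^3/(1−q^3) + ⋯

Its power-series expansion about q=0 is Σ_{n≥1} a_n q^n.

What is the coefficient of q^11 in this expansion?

a_11 = 122

[q^11] f(11)=121,f(1)=1 ⇒ 122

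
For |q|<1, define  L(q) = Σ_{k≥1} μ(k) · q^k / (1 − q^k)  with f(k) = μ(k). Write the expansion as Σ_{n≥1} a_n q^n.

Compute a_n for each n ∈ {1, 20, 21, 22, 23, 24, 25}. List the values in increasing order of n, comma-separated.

q^1  k|1↦μ(k): 1:1  a_1=1
q^20  k|20↦μ(k): 20:0 10:1 5:-1 4:0 2:-1 1:1  a_20=0
[q^21] μ(21)=1,μ(7)=-1,μ(3)=-1,μ(1)=1 ⇒ 0
d|22:{22,11,2,1}  Σμ=1+(-1)+(-1)+1=0
[q^23] μ(23)=-1,μ(1)=1 ⇒ 0
[q^24] μ(1)=1,μ(2)=-1,μ(3)=-1,μ(4)=0,μ(6)=1,μ(8)=0,μ(12)=0,μ(24)=0 ⇒ 0
d|25:{25,5,1}  Σμ=0+(-1)+1=0

1, 0, 0, 0, 0, 0, 0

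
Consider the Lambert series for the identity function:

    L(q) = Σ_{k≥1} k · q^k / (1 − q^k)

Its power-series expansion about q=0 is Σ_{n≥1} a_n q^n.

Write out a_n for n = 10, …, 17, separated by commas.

18, 12, 28, 14, 24, 24, 31, 18

n=10: 10·1 5·2 2·5 1·10  f→[10+5+2+1]=18
n=11: 1·11 11·1  f→[1+11]=12
[q^12] f(1)=1,f(2)=2,f(3)=3,f(4)=4,f(6)=6,f(12)=12 ⇒ 28
n=13: 13·1 1·13  f→[13+1]=14
[q^14] f(1)=1,f(2)=2,f(7)=7,f(14)=14 ⇒ 24
d|15:{15,5,3,1}  Σf=15+5+3+1=24
[q^16] f(16)=16,f(8)=8,f(4)=4,f(2)=2,f(1)=1 ⇒ 31
q^17  k|17↦f(k): 1:1 17:17  a_17=18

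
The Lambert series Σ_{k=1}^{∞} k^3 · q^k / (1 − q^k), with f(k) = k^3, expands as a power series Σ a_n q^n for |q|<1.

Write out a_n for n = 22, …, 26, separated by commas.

[q^22] f(1)=1,f(2)=8,f(11)=1331,f(22)=10648 ⇒ 11988
[q^23] f(1)=1,f(23)=12167 ⇒ 12168
[q^24] f(1)=1,f(2)=8,f(3)=27,f(4)=64,f(6)=216,f(8)=512,f(12)=1728,f(24)=13824 ⇒ 16380
q^25  k|25↦f(k): 1:1 5:125 25:15625  a_25=15751
[q^26] f(26)=17576,f(13)=2197,f(2)=8,f(1)=1 ⇒ 19782

11988, 12168, 16380, 15751, 19782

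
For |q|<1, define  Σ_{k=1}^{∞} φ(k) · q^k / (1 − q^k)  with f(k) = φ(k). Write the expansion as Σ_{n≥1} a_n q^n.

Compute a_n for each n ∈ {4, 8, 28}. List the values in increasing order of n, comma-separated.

n=4: 4·1 2·2 1·4  φ→[2+1+1]=4
d|8:{8,4,2,1}  Σφ=4+2+1+1=8
d|28:{1,2,4,7,14,28}  Σφ=1+1+2+6+6+12=28

4, 8, 28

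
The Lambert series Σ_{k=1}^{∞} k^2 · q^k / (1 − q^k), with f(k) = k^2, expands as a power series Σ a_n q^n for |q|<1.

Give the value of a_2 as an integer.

a_2 = 5

n=2: 2·1 1·2  f→[4+1]=5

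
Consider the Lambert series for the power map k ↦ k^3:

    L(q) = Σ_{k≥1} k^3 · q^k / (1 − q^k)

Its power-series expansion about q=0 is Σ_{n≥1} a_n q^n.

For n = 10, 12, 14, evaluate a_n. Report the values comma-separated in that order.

1134, 2044, 3096

[q^10] f(1)=1,f(2)=8,f(5)=125,f(10)=1000 ⇒ 1134
d|12:{1,2,3,4,6,12}  Σf=1+8+27+64+216+1728=2044
q^14  k|14↦f(k): 1:1 2:8 7:343 14:2744  a_14=3096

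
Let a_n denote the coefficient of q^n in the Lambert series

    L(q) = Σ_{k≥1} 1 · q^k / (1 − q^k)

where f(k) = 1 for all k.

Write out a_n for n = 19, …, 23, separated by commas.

n=19: 19·1 1·19  f→[1+1]=2
q^20  k|20↦f(k): 20:1 10:1 5:1 4:1 2:1 1:1  a_20=6
[q^21] f(1)=1,f(3)=1,f(7)=1,f(21)=1 ⇒ 4
n=22: 1·22 2·11 11·2 22·1  f→[1+1+1+1]=4
d|23:{23,1}  Σf=1+1=2

2, 6, 4, 4, 2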